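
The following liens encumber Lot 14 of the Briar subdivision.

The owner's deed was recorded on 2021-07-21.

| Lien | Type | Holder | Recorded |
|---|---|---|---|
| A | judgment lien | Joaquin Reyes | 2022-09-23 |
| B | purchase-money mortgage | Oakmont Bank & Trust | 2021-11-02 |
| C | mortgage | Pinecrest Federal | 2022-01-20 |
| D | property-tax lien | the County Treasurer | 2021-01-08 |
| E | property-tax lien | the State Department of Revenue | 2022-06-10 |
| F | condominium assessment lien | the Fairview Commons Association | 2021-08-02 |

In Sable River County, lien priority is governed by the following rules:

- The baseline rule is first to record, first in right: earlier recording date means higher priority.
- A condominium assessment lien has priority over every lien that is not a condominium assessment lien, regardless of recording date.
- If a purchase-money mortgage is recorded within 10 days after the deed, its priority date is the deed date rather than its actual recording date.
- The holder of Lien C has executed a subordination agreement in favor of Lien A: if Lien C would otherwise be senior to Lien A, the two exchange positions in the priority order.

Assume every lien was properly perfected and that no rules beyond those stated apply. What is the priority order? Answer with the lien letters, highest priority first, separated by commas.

F, D, B, A, E, C

First, effective dates: B was recorded 104 days after the deed — beyond 10 days — so no relation-back applies.
F is a condominium assessment lien and takes priority over every other lien.
Ordering the rest by effective date: D (2021-01-08), B (2021-11-02), C (2022-01-20), E (2022-06-10), A (2022-09-23).
C is senior to A before the subordination, so the two trade places.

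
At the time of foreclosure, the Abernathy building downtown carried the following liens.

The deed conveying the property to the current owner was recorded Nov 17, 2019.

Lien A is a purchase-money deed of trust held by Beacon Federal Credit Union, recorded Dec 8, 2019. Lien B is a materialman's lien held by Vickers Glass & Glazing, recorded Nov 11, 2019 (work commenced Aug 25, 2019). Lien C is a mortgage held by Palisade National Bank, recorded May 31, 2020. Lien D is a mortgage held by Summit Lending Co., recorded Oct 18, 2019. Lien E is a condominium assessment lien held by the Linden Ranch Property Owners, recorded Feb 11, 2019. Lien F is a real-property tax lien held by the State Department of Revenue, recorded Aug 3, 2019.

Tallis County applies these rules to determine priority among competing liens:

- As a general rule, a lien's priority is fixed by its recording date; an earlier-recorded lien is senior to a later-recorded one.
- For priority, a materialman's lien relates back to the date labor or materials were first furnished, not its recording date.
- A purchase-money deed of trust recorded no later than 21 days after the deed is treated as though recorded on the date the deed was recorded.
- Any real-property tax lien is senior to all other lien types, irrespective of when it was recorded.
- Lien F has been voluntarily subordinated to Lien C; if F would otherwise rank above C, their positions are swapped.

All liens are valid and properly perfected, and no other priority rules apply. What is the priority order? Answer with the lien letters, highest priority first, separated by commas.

First, effective dates: A's effective date is the deed date, Nov 17, 2019; B is treated as recorded Aug 25, 2019, the work-commencement date.
F, as a real-property tax lien, has superpriority and ranks first.
Remaining liens by effective date: E (Feb 11, 2019), B (Aug 25, 2019), D (Oct 18, 2019), A (Nov 17, 2019), C (May 31, 2020).
The subordination applies — F was senior to C — so F and C swap.

C, E, B, D, A, F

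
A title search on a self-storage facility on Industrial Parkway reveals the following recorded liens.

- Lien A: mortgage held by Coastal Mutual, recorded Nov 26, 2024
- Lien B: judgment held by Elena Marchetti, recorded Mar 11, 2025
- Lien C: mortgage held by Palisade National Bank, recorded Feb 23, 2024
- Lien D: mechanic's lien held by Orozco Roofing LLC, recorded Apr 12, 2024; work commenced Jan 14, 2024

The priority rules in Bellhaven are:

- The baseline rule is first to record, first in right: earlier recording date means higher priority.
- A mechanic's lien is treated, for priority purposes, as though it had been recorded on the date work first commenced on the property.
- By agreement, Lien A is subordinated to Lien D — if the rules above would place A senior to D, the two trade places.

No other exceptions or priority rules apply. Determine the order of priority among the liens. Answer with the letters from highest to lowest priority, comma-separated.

D, C, A, B

Effective dates after the stated exceptions: D is treated as recorded Jan 14, 2024, the work-commencement date.
By effective date, earliest first: D (Jan 14, 2024), C (Feb 23, 2024), A (Nov 26, 2024), B (Mar 11, 2025).
Since A is not senior to D, the subordination leaves the order unchanged.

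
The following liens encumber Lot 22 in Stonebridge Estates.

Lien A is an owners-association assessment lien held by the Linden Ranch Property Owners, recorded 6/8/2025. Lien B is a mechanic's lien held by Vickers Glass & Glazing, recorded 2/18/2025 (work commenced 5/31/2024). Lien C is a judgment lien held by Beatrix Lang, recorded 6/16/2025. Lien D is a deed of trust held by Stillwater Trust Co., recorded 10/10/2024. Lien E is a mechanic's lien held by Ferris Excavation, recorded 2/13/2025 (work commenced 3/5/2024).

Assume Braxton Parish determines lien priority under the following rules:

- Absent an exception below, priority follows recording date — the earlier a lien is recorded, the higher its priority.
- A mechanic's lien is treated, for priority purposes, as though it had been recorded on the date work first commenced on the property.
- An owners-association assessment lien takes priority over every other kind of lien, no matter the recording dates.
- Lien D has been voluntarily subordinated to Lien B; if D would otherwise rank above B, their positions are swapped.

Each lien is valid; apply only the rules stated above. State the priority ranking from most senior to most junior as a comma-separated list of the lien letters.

Effective dates after the stated exceptions: B relates back to 5/31/2024 (work commenced); E relates back to 3/5/2024 (work commenced).
As an owners-association assessment lien, A is senior to every other lien.
The other liens, earliest effective date first: E (3/5/2024), B (5/31/2024), D (10/10/2024), C (6/16/2025).
D already ranks below B; the subordination has no effect.

A, E, B, D, C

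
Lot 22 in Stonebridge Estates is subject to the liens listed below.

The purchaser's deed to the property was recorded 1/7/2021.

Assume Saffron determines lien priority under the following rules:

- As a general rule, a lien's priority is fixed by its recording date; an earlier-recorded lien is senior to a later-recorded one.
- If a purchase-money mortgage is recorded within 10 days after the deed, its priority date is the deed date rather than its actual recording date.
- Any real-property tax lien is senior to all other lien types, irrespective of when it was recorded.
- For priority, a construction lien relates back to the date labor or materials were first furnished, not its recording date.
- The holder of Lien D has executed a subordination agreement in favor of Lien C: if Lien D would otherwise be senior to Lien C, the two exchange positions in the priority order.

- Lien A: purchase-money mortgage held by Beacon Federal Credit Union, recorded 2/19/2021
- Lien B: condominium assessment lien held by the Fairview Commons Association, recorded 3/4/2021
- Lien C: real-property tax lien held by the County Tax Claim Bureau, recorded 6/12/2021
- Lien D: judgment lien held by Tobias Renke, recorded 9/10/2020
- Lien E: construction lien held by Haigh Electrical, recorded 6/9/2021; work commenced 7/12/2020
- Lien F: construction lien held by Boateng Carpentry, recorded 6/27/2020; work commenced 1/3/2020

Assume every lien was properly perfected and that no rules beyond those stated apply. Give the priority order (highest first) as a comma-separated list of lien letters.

C, F, E, D, A, B

Effective dates: A was recorded 43 days after the deed, outside the 10-day window, so it keeps its recording date; E relates back to 7/12/2020 (work commenced); F relates back to 1/3/2020 (work commenced).
C is a real-property tax lien, so it outranks all other liens regardless of date.
The other liens, earliest effective date first: F (1/3/2020), E (7/12/2020), D (9/10/2020), A (2/19/2021), B (3/4/2021).
D already ranks below C; the subordination has no effect.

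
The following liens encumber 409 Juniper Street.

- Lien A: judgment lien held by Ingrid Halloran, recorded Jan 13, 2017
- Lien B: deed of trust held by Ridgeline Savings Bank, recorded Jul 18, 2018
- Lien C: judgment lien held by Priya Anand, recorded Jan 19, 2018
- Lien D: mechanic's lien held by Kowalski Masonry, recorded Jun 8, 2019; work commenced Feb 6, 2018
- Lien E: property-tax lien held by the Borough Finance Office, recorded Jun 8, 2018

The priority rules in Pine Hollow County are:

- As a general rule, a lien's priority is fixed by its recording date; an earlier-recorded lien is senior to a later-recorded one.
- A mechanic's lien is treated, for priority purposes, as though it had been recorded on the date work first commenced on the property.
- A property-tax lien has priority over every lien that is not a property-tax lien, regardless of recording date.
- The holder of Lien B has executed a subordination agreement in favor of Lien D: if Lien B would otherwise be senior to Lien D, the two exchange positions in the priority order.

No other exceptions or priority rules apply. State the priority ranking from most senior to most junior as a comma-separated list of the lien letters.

E, A, C, D, B

Adjusting effective dates: D's effective date is Feb 6, 2018, when work began.
E is a property-tax lien and takes priority over every other lien.
The other liens, earliest effective date first: A (Jan 13, 2017), C (Jan 19, 2018), D (Feb 6, 2018), B (Jul 18, 2018).
Since B is not senior to D, the subordination leaves the order unchanged.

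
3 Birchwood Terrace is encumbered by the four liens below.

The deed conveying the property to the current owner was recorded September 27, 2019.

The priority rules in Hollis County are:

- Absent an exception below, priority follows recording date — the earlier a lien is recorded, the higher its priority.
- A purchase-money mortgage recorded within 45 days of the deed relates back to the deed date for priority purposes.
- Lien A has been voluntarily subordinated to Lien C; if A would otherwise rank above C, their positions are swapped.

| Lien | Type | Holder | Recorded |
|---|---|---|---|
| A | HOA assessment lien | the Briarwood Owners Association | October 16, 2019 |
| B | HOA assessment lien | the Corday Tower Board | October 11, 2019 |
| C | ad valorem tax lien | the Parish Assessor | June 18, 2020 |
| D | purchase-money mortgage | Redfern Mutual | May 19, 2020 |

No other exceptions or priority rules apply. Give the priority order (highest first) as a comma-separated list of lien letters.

Effective dates after the stated exceptions: D missed the 45-day window (235 days after the deed), so its recording date stands.
Ordering by effective date: B (October 11, 2019), A (October 16, 2019), D (May 19, 2020), C (June 18, 2020).
Because A would otherwise rank above C, the subordination swaps them.

B, C, D, A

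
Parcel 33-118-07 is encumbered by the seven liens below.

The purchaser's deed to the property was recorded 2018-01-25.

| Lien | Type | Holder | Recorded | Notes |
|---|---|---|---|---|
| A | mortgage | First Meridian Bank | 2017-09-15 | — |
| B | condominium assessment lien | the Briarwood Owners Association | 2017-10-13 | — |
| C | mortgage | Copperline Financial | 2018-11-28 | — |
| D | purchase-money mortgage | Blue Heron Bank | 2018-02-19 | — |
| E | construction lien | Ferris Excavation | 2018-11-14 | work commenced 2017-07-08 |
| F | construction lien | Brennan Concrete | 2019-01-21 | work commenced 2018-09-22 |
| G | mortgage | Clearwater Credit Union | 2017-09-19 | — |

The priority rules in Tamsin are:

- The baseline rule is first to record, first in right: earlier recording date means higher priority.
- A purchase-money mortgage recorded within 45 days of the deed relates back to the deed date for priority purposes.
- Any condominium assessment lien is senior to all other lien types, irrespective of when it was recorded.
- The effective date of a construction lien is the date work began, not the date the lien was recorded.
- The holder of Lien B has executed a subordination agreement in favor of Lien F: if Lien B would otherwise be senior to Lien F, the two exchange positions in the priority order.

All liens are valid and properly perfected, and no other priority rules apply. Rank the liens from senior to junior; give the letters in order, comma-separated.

F, E, A, G, D, B, C

Effective dates after the stated exceptions: D relates back to the deed date 2018-01-25; E is treated as recorded 2017-07-08, the work-commencement date; F is treated as recorded 2018-09-22, the work-commencement date.
B is a condominium assessment lien, so it outranks all other liens regardless of date.
Remaining liens by effective date: E (2017-07-08), A (2017-09-15), G (2017-09-19), D (2018-01-25), F (2018-09-22), C (2018-11-28).
B would otherwise be senior to F, so under the subordination agreement B and F exchange positions.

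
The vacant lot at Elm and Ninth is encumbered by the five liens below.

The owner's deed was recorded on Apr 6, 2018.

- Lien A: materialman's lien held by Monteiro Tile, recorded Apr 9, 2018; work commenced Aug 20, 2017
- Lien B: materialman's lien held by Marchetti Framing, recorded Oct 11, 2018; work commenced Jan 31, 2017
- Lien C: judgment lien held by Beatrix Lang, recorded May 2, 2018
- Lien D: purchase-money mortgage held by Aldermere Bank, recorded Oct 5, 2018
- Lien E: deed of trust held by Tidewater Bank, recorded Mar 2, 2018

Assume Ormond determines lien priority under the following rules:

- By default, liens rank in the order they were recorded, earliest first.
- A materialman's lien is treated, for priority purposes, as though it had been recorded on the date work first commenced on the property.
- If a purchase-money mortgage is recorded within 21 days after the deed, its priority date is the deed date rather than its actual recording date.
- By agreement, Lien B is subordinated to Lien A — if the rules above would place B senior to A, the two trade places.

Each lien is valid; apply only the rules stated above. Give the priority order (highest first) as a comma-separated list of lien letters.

A, B, E, C, D

Effective dates: A relates back to Aug 20, 2017 (work commenced); B is treated as recorded Jan 31, 2017, the work-commencement date; D missed the 21-day window (182 days after the deed), so its recording date stands.
By effective date, earliest first: B (Jan 31, 2017), A (Aug 20, 2017), E (Mar 2, 2018), C (May 2, 2018), D (Oct 5, 2018).
The subordination applies — B was senior to A — so B and A swap.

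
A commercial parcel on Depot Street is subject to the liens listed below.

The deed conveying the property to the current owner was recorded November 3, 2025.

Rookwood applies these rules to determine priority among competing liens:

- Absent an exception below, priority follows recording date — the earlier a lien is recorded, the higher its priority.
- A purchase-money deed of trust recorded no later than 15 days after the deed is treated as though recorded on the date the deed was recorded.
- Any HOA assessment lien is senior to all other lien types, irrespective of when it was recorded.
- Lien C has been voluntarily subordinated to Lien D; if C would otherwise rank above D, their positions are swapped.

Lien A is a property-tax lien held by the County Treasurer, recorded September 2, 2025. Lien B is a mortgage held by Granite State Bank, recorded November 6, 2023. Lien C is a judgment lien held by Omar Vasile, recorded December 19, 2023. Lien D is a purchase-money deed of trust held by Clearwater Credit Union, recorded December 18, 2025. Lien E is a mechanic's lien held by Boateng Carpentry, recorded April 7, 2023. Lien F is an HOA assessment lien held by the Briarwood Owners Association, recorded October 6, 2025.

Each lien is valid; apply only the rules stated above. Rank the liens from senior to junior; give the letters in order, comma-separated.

Adjusting effective dates: D was recorded 45 days after the deed, outside the 15-day window, so it keeps its recording date.
F, as an HOA assessment lien, has superpriority and ranks first.
Among the remaining liens, by effective date: E (April 7, 2023), B (November 6, 2023), C (December 19, 2023), A (September 2, 2025), D (December 18, 2025).
Because C would otherwise rank above D, the subordination swaps them.

F, E, B, D, A, C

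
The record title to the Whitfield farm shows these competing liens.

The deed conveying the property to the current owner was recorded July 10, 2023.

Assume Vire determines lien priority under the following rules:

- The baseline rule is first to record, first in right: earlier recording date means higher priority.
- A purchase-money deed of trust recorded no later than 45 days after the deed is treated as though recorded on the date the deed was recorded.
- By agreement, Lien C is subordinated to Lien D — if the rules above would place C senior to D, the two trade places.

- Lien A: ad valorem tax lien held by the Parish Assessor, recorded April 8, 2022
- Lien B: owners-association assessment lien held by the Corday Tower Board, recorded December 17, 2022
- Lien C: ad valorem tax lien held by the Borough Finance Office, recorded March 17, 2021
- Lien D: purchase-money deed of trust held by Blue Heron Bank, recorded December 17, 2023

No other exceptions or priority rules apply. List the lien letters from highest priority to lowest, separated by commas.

First, effective dates: D was recorded 160 days after the deed, outside the 45-day window, so it keeps its recording date.
Ordering by effective date: C (March 17, 2021), A (April 8, 2022), B (December 17, 2022), D (December 17, 2023).
C would otherwise be senior to D, so under the subordination agreement C and D exchange positions.

D, A, B, C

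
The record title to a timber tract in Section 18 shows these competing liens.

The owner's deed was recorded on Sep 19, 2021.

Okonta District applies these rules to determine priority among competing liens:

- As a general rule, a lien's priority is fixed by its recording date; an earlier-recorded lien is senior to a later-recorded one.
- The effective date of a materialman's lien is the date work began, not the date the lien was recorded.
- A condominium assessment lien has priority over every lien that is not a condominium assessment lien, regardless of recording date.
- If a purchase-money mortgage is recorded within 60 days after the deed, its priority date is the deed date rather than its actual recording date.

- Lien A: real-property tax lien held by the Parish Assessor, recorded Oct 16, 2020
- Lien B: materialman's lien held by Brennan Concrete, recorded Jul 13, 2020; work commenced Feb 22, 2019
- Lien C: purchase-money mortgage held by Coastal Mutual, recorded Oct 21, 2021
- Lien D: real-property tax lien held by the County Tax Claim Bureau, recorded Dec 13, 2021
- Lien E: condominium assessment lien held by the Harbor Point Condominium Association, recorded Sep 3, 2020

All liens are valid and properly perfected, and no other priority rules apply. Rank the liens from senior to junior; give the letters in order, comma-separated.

E, B, A, C, D

Adjusting effective dates: B relates back to Feb 22, 2019 (work commenced); C was recorded within the 60-day window, so its effective date is the deed date Sep 19, 2021.
E is a condominium assessment lien and takes priority over every other lien.
The other liens, earliest effective date first: B (Feb 22, 2019), A (Oct 16, 2020), C (Sep 19, 2021), D (Dec 13, 2021).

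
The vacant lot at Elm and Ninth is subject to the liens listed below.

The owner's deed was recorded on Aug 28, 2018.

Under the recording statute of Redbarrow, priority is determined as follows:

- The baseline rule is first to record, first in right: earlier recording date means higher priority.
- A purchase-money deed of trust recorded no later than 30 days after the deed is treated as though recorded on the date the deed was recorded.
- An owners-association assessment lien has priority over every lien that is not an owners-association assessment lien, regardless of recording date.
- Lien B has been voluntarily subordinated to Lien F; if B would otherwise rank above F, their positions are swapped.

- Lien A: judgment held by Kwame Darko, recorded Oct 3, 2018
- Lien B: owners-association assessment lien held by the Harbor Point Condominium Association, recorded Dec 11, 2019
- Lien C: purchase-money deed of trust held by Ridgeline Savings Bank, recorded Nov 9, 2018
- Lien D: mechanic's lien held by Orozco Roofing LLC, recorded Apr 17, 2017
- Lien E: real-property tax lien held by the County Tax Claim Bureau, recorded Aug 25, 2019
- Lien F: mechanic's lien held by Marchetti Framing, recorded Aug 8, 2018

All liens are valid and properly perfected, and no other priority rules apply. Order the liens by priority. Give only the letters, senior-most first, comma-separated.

F, D, B, A, C, E

Adjusting effective dates: C was recorded 73 days after the deed, outside the 30-day window, so it keeps its recording date.
B, as an owners-association assessment lien, has superpriority and ranks first.
Ordering the rest by effective date: D (Apr 17, 2017), F (Aug 8, 2018), A (Oct 3, 2018), C (Nov 9, 2018), E (Aug 25, 2019).
Because B would otherwise rank above F, the subordination swaps them.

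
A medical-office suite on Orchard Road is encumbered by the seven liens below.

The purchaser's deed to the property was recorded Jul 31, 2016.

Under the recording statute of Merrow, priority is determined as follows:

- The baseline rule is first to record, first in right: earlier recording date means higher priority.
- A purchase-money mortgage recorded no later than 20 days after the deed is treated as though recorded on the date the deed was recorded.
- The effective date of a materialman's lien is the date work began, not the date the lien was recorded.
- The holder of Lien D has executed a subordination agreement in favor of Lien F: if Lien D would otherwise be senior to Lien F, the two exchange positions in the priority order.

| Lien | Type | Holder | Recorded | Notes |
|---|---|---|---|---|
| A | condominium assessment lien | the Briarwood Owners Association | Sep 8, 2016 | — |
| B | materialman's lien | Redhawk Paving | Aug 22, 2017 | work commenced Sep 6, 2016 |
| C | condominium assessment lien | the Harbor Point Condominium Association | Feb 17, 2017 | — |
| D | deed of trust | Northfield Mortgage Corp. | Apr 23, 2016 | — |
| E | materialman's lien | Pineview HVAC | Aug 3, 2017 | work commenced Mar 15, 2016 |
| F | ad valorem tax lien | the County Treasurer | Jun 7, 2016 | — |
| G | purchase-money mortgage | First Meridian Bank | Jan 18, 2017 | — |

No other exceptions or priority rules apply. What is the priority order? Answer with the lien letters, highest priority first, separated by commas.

E, F, D, B, A, G, C

First, effective dates: B relates back to Sep 6, 2016 (work commenced); E relates back to Mar 15, 2016 (work commenced); G was recorded 171 days after the deed, outside the 20-day window, so it keeps its recording date.
By effective date: E (Mar 15, 2016), D (Apr 23, 2016), F (Jun 7, 2016), B (Sep 6, 2016), A (Sep 8, 2016), G (Jan 18, 2017), C (Feb 17, 2017).
The subordination applies — D was senior to F — so D and F swap.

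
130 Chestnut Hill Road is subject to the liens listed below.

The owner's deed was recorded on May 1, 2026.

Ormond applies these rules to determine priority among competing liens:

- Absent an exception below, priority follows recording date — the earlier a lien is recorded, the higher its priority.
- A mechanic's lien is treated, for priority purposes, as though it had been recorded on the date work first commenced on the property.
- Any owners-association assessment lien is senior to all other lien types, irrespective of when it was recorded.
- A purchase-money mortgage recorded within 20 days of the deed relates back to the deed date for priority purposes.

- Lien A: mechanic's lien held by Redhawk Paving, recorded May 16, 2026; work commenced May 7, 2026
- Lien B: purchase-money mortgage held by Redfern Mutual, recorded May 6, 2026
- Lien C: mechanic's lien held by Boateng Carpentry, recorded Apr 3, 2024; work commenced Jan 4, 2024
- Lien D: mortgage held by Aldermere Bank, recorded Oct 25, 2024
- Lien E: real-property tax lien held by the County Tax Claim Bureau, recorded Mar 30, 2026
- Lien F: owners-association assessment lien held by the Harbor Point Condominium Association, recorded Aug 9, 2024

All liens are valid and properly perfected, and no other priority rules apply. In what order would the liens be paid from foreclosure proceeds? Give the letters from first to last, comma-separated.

F, C, D, E, B, A

First, effective dates: A's effective date is May 7, 2026, when work began; B was recorded within the 20-day window, so its effective date is the deed date May 1, 2026; C's effective date is Jan 4, 2024, when work began.
F is an owners-association assessment lien, so it outranks all other liens regardless of date.
Remaining liens by effective date: C (Jan 4, 2024), D (Oct 25, 2024), E (Mar 30, 2026), B (May 1, 2026), A (May 7, 2026).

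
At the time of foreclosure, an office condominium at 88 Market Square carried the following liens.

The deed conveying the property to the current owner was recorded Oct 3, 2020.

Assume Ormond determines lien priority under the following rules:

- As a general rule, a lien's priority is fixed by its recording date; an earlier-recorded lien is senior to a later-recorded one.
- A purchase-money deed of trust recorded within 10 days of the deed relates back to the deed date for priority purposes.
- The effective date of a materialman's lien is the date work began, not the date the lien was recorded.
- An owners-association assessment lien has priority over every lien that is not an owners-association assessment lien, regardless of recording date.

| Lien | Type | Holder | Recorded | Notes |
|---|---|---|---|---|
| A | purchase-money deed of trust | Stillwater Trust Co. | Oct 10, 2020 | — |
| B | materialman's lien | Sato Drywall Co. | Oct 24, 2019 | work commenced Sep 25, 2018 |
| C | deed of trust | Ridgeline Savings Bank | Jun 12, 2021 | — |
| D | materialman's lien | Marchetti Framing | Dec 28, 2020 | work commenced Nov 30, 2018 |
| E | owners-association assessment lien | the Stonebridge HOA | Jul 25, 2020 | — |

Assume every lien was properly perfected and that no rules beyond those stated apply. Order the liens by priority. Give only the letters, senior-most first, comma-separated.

E, B, D, A, C

Adjusting effective dates: A was recorded within the 10-day window, so its effective date is the deed date Oct 3, 2020; B is treated as recorded Sep 25, 2018, the work-commencement date; D relates back to Nov 30, 2018 (work commenced).
As an owners-association assessment lien, E is senior to every other lien.
Among the remaining liens, by effective date: B (Sep 25, 2018), D (Nov 30, 2018), A (Oct 3, 2020), C (Jun 12, 2021).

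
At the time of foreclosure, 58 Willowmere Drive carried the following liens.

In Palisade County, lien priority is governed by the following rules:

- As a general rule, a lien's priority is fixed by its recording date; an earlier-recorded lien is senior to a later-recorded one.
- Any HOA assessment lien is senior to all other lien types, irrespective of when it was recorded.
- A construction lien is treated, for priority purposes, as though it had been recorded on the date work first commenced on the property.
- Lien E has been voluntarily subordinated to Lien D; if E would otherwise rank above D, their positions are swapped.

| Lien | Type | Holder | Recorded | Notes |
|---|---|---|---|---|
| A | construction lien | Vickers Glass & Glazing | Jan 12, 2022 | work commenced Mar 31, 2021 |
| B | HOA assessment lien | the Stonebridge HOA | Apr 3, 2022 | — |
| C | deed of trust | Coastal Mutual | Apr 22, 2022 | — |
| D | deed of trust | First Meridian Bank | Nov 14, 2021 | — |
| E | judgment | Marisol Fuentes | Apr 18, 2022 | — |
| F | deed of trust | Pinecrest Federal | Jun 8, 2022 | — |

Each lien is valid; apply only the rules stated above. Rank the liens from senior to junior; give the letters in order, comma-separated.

B, A, D, E, C, F

Effective dates: A is treated as recorded Mar 31, 2021, the work-commencement date.
B is an HOA assessment lien, so it outranks all other liens regardless of date.
Ordering the rest by effective date: A (Mar 31, 2021), D (Nov 14, 2021), E (Apr 18, 2022), C (Apr 22, 2022), F (Jun 8, 2022).
E already ranks below D; the subordination has no effect.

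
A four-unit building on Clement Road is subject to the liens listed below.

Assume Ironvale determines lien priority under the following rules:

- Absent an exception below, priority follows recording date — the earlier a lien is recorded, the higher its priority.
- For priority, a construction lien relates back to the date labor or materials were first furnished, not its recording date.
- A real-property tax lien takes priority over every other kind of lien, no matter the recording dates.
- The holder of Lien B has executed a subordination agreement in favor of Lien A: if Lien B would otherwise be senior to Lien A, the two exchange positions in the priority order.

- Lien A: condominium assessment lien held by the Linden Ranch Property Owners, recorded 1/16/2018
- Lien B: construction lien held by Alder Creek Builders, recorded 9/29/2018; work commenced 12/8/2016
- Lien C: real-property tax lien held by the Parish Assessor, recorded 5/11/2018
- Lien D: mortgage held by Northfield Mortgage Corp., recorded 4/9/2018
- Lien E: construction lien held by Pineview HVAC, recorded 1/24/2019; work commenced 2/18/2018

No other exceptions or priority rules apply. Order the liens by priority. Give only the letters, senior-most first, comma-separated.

C, A, B, E, D

Adjusting effective dates: B is treated as recorded 12/8/2016, the work-commencement date; E is treated as recorded 2/18/2018, the work-commencement date.
C is a real-property tax lien and takes priority over every other lien.
The other liens, earliest effective date first: B (12/8/2016), A (1/16/2018), E (2/18/2018), D (4/9/2018).
The subordination applies — B was senior to A — so B and A swap.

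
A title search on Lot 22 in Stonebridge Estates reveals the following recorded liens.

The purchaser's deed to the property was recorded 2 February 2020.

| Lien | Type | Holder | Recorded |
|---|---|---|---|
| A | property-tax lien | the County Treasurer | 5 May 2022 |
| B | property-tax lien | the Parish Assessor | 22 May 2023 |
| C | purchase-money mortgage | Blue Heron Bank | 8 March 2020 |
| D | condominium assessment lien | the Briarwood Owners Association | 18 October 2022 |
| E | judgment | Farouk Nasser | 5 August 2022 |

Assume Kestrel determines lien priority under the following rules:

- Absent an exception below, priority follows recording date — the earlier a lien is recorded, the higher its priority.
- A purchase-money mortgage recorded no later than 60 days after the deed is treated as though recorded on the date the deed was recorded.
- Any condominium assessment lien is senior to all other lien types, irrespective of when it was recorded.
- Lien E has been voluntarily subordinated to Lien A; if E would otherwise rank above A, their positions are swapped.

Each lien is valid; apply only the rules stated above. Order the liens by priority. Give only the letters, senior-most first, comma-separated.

D, C, A, E, B

Effective dates after the stated exceptions: C relates back to the deed date 2 February 2020.
D, as a condominium assessment lien, has superpriority and ranks first.
Remaining liens by effective date: C (2 February 2020), A (5 May 2022), E (5 August 2022), B (22 May 2023).
Since E is not senior to A, the subordination leaves the order unchanged.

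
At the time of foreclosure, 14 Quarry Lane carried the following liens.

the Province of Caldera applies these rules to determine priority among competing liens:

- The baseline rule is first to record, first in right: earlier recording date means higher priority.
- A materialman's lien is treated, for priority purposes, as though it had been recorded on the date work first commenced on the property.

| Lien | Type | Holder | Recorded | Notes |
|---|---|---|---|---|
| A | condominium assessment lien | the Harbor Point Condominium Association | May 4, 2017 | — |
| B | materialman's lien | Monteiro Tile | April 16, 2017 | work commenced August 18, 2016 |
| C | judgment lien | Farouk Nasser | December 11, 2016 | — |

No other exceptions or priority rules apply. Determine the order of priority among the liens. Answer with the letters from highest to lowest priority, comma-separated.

Effective dates: B relates back to August 18, 2016 (work commenced).
By effective date, earliest first: B (August 18, 2016), C (December 11, 2016), A (May 4, 2017).

B, C, A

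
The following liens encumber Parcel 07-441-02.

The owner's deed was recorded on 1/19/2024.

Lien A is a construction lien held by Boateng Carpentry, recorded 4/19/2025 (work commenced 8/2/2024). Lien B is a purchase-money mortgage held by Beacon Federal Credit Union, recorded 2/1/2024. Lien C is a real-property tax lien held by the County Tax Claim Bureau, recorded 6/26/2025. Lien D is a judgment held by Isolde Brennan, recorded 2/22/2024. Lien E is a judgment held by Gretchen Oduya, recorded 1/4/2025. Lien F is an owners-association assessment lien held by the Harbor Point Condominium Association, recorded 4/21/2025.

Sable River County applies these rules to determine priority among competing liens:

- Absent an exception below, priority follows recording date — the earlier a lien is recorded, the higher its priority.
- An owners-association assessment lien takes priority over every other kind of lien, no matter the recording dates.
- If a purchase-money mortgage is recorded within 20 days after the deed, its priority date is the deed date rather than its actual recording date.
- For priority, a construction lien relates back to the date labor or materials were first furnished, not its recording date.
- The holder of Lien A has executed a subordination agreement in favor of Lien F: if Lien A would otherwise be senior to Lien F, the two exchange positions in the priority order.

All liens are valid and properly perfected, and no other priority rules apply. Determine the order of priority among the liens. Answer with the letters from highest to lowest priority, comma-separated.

Adjusting effective dates: A relates back to 8/2/2024 (work commenced); B's effective date is the deed date, 1/19/2024.
F is an owners-association assessment lien, so it outranks all other liens regardless of date.
Remaining liens by effective date: B (1/19/2024), D (2/22/2024), A (8/2/2024), E (1/4/2025), C (6/26/2025).
Since A is not senior to F, the subordination leaves the order unchanged.

F, B, D, A, E, C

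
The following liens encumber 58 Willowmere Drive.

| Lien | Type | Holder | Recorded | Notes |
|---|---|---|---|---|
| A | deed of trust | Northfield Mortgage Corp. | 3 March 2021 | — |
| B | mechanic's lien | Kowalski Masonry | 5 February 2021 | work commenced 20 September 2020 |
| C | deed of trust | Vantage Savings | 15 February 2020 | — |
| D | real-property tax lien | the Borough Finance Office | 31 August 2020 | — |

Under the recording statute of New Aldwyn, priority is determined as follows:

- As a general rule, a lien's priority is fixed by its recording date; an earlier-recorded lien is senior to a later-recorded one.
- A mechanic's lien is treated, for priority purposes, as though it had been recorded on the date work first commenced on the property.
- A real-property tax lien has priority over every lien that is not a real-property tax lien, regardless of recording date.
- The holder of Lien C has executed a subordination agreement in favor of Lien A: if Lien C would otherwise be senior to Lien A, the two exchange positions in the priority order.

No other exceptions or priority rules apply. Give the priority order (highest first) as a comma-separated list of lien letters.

Adjusting effective dates: B's effective date is 20 September 2020, when work began.
D is a real-property tax lien and takes priority over every other lien.
The other liens, earliest effective date first: C (15 February 2020), B (20 September 2020), A (3 March 2021).
C is senior to A before the subordination, so the two trade places.

D, A, B, C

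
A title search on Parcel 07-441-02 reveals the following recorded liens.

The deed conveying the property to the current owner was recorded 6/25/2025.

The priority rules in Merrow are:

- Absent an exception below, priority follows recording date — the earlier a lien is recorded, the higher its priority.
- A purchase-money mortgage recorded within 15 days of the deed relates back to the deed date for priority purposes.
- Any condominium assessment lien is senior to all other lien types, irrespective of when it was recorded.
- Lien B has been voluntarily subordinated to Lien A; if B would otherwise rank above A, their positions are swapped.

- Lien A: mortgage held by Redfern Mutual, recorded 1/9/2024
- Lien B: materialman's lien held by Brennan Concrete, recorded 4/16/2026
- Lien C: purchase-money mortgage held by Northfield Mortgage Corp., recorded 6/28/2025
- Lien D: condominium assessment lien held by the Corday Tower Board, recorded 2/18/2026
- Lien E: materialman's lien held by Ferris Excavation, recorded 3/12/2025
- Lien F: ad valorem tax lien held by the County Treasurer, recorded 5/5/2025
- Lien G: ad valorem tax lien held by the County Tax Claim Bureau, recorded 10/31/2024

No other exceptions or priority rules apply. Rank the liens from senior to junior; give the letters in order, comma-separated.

First, effective dates: C's effective date is the deed date, 6/25/2025.
D, as a condominium assessment lien, has superpriority and ranks first.
Among the remaining liens, by effective date: A (1/9/2024), G (10/31/2024), E (3/12/2025), F (5/5/2025), C (6/25/2025), B (4/16/2026).
B is already junior to A, so the subordination agreement changes nothing.

D, A, G, E, F, C, B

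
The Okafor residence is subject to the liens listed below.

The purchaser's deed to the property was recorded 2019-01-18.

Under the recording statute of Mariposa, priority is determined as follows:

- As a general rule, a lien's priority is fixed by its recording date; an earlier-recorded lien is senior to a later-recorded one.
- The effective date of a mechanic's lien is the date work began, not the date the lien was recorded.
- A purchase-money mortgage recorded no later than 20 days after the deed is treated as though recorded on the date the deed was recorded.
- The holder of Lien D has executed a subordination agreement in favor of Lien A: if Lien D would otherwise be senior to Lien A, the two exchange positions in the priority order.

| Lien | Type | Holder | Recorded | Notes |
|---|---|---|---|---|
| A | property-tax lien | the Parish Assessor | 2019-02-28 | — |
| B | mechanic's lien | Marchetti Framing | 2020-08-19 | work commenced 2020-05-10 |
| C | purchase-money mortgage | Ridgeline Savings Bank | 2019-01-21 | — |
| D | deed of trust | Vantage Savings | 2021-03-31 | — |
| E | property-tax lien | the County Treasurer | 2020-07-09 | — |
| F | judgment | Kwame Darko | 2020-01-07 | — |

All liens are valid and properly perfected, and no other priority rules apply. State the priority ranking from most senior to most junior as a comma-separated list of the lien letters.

Effective dates: B is treated as recorded 2020-05-10, the work-commencement date; C was recorded within the 20-day window, so its effective date is the deed date 2019-01-18.
Ordering by effective date: C (2019-01-18), A (2019-02-28), F (2020-01-07), B (2020-05-10), E (2020-07-09), D (2021-03-31).
Since D is not senior to A, the subordination leaves the order unchanged.

C, A, F, B, E, D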